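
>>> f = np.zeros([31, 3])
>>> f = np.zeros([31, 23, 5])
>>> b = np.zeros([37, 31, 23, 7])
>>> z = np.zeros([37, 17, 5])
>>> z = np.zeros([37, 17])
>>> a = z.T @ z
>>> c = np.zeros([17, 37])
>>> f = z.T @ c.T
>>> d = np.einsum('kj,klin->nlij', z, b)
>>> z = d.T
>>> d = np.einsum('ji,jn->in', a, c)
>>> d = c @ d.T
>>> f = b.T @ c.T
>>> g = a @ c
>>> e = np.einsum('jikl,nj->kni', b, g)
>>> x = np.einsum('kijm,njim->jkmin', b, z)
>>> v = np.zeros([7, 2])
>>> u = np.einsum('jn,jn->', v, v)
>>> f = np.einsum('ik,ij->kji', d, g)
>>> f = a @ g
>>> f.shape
(17, 37)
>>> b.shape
(37, 31, 23, 7)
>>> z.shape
(17, 23, 31, 7)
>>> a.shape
(17, 17)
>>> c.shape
(17, 37)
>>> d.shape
(17, 17)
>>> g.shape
(17, 37)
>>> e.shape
(23, 17, 31)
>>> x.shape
(23, 37, 7, 31, 17)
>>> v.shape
(7, 2)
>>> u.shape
()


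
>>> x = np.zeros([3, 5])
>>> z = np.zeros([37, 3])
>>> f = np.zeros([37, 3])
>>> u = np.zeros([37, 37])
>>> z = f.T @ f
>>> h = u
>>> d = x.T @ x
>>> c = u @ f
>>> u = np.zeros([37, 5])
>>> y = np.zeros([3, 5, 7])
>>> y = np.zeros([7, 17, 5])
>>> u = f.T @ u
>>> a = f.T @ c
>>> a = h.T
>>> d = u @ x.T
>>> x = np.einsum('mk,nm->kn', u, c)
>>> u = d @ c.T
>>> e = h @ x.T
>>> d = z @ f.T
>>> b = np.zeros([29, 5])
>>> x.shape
(5, 37)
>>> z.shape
(3, 3)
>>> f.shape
(37, 3)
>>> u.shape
(3, 37)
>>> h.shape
(37, 37)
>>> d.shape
(3, 37)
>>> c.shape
(37, 3)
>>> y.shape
(7, 17, 5)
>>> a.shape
(37, 37)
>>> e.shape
(37, 5)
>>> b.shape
(29, 5)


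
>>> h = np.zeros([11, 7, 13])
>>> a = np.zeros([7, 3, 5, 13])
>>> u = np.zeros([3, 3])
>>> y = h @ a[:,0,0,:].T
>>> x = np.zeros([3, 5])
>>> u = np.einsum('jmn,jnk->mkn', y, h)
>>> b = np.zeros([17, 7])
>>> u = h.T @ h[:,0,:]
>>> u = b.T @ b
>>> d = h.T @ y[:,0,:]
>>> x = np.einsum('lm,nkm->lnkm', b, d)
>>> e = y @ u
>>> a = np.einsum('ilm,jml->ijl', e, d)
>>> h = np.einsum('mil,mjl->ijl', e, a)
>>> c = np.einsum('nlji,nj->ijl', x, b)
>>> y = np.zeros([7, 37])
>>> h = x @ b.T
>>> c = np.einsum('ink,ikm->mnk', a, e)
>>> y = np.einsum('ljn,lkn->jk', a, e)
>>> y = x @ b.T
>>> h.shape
(17, 13, 7, 17)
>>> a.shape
(11, 13, 7)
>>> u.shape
(7, 7)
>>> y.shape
(17, 13, 7, 17)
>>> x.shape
(17, 13, 7, 7)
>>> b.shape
(17, 7)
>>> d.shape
(13, 7, 7)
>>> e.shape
(11, 7, 7)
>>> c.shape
(7, 13, 7)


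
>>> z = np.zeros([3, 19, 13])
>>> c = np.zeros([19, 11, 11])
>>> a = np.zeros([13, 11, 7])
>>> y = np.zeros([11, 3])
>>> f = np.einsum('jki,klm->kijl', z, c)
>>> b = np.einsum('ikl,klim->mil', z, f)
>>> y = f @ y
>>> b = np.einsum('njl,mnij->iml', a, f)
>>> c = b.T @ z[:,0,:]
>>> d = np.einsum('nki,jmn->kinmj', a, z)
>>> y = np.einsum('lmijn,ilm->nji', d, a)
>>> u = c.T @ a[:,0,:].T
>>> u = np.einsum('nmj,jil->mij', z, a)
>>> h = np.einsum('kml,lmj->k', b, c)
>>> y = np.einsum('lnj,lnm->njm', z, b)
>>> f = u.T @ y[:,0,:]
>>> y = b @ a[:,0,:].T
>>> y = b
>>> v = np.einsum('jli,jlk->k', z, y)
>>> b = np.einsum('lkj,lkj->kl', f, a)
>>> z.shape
(3, 19, 13)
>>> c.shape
(7, 19, 13)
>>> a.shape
(13, 11, 7)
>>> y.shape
(3, 19, 7)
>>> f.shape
(13, 11, 7)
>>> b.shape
(11, 13)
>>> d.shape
(11, 7, 13, 19, 3)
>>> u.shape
(19, 11, 13)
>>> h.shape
(3,)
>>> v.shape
(7,)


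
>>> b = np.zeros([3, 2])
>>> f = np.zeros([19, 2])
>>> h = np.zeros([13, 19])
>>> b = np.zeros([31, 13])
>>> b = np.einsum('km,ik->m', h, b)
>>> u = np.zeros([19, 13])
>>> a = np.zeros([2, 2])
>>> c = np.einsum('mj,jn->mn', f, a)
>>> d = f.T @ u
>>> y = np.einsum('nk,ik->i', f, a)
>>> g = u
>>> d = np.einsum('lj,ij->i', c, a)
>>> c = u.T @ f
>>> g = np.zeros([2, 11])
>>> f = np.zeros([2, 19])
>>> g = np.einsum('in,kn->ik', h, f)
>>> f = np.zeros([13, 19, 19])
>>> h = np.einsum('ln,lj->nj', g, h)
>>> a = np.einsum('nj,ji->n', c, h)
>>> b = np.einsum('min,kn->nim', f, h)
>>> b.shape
(19, 19, 13)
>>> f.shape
(13, 19, 19)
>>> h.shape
(2, 19)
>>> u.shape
(19, 13)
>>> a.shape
(13,)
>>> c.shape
(13, 2)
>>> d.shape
(2,)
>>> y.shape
(2,)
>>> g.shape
(13, 2)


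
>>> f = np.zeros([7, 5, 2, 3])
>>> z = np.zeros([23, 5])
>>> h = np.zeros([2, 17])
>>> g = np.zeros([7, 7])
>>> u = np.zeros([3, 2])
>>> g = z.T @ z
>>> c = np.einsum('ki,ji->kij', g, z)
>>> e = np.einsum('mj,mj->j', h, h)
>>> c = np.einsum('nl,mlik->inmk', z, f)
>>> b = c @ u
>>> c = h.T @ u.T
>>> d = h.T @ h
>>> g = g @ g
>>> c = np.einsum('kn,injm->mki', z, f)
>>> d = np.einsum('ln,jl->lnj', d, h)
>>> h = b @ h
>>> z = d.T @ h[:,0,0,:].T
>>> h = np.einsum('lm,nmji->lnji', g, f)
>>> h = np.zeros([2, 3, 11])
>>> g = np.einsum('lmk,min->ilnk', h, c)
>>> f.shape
(7, 5, 2, 3)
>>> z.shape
(2, 17, 2)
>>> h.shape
(2, 3, 11)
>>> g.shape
(23, 2, 7, 11)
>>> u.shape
(3, 2)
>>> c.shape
(3, 23, 7)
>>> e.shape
(17,)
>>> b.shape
(2, 23, 7, 2)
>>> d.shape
(17, 17, 2)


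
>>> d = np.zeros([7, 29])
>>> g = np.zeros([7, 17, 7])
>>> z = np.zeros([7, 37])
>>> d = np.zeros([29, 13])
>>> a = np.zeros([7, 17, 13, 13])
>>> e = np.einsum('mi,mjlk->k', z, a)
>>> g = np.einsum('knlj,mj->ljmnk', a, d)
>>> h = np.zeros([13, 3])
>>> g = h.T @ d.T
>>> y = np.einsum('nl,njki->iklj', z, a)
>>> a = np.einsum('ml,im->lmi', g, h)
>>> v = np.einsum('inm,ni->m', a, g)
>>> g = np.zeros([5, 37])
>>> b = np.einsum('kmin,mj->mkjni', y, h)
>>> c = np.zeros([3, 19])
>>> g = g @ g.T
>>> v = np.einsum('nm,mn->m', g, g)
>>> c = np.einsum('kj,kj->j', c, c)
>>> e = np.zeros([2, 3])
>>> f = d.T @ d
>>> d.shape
(29, 13)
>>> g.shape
(5, 5)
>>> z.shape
(7, 37)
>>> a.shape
(29, 3, 13)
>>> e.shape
(2, 3)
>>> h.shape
(13, 3)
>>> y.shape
(13, 13, 37, 17)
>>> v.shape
(5,)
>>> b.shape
(13, 13, 3, 17, 37)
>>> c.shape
(19,)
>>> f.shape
(13, 13)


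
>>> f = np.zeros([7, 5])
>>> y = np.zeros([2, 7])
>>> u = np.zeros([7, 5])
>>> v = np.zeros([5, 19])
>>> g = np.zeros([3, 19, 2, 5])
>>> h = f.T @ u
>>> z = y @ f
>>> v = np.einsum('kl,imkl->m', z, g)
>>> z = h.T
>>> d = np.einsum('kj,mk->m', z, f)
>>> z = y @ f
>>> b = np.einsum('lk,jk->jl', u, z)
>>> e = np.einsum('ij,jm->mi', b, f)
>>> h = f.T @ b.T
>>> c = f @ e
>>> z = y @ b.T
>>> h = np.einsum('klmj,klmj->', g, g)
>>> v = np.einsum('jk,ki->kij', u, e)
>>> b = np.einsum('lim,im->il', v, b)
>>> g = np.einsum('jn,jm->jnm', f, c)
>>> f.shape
(7, 5)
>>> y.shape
(2, 7)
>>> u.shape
(7, 5)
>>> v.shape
(5, 2, 7)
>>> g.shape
(7, 5, 2)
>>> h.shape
()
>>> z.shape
(2, 2)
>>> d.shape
(7,)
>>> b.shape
(2, 5)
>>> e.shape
(5, 2)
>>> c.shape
(7, 2)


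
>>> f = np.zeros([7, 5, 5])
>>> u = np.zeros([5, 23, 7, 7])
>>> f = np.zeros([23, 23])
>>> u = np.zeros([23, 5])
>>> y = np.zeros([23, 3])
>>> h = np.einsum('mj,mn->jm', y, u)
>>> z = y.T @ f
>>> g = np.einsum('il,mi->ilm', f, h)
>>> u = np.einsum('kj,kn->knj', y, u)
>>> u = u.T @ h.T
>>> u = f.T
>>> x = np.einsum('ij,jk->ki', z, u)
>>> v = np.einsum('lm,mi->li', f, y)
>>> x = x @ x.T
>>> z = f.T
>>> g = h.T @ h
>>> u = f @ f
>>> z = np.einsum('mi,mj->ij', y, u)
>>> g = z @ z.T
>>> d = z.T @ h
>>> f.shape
(23, 23)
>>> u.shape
(23, 23)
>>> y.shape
(23, 3)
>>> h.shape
(3, 23)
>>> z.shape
(3, 23)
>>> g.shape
(3, 3)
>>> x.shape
(23, 23)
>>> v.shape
(23, 3)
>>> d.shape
(23, 23)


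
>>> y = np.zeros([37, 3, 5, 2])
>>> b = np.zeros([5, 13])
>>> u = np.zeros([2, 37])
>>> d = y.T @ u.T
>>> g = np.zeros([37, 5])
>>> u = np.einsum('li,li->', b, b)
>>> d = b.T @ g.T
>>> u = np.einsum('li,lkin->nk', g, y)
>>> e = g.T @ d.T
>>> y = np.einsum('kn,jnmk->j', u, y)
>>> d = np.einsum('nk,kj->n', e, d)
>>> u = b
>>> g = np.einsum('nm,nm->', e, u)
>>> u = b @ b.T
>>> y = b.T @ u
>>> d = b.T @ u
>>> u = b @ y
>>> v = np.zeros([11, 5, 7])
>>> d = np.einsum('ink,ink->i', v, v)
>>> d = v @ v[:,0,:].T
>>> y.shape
(13, 5)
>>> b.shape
(5, 13)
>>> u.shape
(5, 5)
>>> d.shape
(11, 5, 11)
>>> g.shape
()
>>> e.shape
(5, 13)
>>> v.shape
(11, 5, 7)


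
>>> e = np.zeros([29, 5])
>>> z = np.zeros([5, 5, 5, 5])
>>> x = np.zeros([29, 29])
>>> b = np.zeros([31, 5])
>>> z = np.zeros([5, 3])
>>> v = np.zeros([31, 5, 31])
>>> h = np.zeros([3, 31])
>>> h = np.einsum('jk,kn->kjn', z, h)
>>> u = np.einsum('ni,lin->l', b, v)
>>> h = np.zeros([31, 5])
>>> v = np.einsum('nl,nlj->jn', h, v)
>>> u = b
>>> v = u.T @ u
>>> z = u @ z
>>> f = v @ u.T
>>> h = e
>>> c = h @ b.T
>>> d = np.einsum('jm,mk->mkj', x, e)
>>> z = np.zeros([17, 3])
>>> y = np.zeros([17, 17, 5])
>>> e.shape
(29, 5)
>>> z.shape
(17, 3)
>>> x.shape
(29, 29)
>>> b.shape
(31, 5)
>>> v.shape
(5, 5)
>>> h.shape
(29, 5)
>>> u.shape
(31, 5)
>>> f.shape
(5, 31)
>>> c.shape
(29, 31)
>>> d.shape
(29, 5, 29)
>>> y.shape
(17, 17, 5)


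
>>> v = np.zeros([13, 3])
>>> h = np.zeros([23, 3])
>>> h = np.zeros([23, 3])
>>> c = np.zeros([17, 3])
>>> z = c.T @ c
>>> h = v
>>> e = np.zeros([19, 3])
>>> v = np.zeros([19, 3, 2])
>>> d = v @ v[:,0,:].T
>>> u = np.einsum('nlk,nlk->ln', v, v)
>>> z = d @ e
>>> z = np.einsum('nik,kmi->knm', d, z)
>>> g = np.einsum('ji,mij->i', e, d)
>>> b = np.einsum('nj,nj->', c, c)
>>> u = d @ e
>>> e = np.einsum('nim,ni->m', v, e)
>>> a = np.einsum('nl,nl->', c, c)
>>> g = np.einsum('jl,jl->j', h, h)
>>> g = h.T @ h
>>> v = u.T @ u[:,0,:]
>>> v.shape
(3, 3, 3)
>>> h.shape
(13, 3)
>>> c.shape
(17, 3)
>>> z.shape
(19, 19, 3)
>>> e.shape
(2,)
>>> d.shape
(19, 3, 19)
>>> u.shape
(19, 3, 3)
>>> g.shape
(3, 3)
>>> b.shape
()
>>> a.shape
()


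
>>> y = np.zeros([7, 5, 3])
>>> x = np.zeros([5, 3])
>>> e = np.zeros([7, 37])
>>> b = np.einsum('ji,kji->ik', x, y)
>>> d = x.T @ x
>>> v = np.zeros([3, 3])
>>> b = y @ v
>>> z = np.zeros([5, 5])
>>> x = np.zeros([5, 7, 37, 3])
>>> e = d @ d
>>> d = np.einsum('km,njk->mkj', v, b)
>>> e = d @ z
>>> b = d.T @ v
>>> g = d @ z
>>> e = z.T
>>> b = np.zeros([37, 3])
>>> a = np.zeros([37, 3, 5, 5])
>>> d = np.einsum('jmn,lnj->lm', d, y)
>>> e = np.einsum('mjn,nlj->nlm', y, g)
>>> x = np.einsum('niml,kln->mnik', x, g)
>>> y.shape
(7, 5, 3)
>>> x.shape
(37, 5, 7, 3)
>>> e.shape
(3, 3, 7)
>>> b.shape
(37, 3)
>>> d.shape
(7, 3)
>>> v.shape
(3, 3)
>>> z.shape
(5, 5)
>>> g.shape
(3, 3, 5)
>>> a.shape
(37, 3, 5, 5)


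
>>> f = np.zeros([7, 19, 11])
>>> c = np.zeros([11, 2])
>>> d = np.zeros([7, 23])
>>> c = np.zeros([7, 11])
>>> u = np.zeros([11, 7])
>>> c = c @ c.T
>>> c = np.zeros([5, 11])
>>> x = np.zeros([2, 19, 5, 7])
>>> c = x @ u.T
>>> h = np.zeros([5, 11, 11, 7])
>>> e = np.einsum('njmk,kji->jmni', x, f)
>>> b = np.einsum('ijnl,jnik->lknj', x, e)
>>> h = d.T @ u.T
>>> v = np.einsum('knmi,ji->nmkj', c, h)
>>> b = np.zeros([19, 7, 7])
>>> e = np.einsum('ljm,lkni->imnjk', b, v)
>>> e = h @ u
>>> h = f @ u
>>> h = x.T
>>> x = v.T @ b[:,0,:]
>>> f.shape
(7, 19, 11)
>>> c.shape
(2, 19, 5, 11)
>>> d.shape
(7, 23)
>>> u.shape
(11, 7)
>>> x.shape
(23, 2, 5, 7)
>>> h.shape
(7, 5, 19, 2)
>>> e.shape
(23, 7)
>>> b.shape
(19, 7, 7)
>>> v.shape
(19, 5, 2, 23)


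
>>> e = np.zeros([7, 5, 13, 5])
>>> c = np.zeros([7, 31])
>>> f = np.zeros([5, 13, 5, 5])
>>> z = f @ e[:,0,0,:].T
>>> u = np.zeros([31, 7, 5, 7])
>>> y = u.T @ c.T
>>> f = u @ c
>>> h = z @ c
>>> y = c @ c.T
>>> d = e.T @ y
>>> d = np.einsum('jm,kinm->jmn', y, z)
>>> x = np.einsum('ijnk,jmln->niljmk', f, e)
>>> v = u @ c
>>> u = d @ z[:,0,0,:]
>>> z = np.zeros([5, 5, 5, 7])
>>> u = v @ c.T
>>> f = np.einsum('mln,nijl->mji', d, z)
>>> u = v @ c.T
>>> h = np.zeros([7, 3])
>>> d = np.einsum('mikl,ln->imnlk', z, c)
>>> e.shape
(7, 5, 13, 5)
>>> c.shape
(7, 31)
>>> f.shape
(7, 5, 5)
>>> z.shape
(5, 5, 5, 7)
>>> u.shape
(31, 7, 5, 7)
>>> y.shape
(7, 7)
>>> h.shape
(7, 3)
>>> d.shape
(5, 5, 31, 7, 5)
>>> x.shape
(5, 31, 13, 7, 5, 31)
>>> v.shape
(31, 7, 5, 31)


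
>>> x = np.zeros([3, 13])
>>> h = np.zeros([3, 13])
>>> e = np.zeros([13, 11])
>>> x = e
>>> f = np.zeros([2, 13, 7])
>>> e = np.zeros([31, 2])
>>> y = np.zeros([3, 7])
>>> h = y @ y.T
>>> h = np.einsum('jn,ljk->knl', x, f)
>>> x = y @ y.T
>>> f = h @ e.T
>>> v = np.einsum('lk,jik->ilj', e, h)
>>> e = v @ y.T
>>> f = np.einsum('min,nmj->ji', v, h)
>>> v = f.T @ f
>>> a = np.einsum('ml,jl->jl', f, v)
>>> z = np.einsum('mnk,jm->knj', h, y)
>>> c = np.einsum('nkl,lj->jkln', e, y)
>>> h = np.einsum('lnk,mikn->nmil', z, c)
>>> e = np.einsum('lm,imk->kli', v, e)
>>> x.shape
(3, 3)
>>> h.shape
(11, 7, 31, 2)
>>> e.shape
(3, 31, 11)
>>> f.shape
(2, 31)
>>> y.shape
(3, 7)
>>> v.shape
(31, 31)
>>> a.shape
(31, 31)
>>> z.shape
(2, 11, 3)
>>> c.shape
(7, 31, 3, 11)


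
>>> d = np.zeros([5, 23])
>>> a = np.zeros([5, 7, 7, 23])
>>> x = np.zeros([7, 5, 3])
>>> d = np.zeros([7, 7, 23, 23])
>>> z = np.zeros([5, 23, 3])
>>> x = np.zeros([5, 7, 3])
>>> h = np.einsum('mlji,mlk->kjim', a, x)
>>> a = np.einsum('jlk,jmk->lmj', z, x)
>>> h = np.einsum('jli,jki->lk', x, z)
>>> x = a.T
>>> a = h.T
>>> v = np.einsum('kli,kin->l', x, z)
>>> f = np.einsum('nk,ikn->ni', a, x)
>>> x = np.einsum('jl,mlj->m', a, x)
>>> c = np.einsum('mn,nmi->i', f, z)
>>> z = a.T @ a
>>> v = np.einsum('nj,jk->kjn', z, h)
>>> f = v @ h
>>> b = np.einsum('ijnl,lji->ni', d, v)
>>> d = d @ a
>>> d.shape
(7, 7, 23, 7)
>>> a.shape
(23, 7)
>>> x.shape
(5,)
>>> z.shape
(7, 7)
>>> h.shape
(7, 23)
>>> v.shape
(23, 7, 7)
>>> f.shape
(23, 7, 23)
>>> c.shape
(3,)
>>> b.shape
(23, 7)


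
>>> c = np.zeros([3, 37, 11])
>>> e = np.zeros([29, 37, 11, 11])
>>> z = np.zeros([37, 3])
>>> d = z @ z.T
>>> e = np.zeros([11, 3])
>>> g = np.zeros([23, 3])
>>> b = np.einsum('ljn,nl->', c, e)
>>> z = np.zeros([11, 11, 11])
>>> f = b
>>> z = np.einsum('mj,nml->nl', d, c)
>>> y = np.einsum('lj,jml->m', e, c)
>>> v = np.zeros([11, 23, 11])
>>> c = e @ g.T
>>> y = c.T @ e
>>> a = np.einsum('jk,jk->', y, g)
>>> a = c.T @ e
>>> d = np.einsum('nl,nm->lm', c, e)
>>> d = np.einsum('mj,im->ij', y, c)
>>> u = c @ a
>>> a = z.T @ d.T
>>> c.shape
(11, 23)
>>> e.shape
(11, 3)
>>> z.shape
(3, 11)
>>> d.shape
(11, 3)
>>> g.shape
(23, 3)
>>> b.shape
()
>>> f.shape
()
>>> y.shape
(23, 3)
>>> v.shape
(11, 23, 11)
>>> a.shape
(11, 11)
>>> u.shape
(11, 3)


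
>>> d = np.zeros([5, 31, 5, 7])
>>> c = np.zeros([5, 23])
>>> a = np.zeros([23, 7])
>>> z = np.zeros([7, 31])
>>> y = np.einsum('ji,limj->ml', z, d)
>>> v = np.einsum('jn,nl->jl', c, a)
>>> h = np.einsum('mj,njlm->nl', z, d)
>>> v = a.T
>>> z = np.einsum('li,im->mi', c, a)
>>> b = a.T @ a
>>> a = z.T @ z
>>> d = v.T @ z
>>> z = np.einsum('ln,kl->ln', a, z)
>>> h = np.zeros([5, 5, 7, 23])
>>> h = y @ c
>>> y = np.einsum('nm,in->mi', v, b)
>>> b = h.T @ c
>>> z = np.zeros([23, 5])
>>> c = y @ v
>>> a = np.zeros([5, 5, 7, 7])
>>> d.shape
(23, 23)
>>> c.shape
(23, 23)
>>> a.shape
(5, 5, 7, 7)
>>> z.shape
(23, 5)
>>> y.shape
(23, 7)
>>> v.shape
(7, 23)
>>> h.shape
(5, 23)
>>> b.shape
(23, 23)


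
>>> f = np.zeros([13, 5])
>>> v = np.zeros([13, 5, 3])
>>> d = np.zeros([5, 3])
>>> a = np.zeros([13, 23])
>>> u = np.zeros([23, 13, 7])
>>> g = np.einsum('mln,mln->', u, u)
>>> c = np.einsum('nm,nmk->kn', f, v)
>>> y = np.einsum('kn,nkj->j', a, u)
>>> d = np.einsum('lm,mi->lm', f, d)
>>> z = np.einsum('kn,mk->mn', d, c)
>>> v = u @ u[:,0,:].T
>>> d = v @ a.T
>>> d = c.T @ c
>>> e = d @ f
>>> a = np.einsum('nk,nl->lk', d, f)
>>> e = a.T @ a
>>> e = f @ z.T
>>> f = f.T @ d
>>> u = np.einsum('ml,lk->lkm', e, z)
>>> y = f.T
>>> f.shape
(5, 13)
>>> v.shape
(23, 13, 23)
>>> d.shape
(13, 13)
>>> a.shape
(5, 13)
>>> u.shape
(3, 5, 13)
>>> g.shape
()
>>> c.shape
(3, 13)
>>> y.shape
(13, 5)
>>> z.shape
(3, 5)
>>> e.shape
(13, 3)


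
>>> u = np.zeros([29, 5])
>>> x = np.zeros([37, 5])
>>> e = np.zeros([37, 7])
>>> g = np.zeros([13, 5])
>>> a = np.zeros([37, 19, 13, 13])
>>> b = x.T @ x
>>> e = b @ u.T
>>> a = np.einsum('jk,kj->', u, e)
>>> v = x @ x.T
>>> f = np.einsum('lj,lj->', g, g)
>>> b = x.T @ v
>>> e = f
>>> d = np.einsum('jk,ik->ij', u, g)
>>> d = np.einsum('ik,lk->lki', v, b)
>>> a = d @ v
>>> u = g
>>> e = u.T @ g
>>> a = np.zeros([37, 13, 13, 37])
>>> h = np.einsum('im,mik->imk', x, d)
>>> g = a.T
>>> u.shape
(13, 5)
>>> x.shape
(37, 5)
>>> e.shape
(5, 5)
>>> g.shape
(37, 13, 13, 37)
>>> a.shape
(37, 13, 13, 37)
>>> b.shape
(5, 37)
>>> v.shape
(37, 37)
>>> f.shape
()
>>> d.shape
(5, 37, 37)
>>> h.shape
(37, 5, 37)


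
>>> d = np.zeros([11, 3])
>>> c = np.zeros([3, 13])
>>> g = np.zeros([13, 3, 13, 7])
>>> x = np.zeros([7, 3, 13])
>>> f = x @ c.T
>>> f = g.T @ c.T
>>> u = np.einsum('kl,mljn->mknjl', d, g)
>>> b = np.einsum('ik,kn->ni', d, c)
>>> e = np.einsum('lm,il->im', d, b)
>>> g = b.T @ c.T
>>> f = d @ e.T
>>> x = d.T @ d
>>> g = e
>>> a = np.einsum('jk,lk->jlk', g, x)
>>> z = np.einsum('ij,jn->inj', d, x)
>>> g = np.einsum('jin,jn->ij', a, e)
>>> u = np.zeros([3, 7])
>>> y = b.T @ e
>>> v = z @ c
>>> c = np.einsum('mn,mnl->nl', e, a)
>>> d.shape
(11, 3)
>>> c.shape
(3, 3)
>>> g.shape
(3, 13)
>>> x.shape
(3, 3)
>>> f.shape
(11, 13)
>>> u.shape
(3, 7)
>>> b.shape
(13, 11)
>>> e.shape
(13, 3)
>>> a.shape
(13, 3, 3)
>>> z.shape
(11, 3, 3)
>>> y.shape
(11, 3)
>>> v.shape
(11, 3, 13)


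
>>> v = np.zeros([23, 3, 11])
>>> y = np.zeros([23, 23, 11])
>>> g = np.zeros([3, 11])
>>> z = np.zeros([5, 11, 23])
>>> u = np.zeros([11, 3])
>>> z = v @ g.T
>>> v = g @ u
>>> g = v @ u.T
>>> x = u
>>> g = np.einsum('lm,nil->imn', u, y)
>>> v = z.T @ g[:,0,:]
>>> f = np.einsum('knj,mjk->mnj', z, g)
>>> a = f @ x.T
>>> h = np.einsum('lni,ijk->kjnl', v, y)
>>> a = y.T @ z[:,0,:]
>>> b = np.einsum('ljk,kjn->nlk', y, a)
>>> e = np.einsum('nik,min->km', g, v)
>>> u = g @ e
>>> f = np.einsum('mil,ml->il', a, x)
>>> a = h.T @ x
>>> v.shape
(3, 3, 23)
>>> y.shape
(23, 23, 11)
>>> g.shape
(23, 3, 23)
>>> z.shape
(23, 3, 3)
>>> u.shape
(23, 3, 3)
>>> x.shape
(11, 3)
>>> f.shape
(23, 3)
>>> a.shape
(3, 3, 23, 3)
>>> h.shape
(11, 23, 3, 3)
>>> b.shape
(3, 23, 11)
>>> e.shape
(23, 3)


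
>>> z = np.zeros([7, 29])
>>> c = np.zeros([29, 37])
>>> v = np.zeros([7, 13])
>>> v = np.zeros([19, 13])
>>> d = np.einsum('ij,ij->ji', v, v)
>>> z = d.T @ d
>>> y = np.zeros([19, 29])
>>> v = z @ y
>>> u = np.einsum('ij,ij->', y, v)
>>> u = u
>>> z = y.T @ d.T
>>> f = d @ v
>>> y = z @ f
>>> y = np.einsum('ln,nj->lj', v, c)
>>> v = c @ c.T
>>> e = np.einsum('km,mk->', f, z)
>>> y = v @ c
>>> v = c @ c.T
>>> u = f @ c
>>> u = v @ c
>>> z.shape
(29, 13)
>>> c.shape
(29, 37)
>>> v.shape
(29, 29)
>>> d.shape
(13, 19)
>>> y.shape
(29, 37)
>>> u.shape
(29, 37)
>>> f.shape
(13, 29)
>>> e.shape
()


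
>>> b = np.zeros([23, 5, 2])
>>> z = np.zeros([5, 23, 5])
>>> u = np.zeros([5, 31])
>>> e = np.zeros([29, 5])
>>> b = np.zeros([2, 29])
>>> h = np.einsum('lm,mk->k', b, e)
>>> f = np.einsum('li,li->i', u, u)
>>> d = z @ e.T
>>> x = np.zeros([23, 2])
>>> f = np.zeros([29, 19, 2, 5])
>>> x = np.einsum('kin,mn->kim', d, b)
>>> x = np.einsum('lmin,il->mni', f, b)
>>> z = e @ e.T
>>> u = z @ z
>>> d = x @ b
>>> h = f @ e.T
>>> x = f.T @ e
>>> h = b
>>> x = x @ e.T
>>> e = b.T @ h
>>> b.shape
(2, 29)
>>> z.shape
(29, 29)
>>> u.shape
(29, 29)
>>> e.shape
(29, 29)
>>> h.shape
(2, 29)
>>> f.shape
(29, 19, 2, 5)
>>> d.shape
(19, 5, 29)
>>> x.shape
(5, 2, 19, 29)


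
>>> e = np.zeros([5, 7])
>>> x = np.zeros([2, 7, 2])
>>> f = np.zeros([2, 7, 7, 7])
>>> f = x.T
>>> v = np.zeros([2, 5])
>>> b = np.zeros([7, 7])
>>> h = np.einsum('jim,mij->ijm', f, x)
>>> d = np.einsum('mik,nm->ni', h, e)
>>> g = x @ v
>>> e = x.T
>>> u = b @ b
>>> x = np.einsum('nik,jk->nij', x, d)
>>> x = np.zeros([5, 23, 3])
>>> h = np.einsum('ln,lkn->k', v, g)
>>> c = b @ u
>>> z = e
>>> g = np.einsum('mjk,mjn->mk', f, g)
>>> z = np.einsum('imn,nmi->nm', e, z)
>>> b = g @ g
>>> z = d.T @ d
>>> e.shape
(2, 7, 2)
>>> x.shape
(5, 23, 3)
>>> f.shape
(2, 7, 2)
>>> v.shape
(2, 5)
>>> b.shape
(2, 2)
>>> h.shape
(7,)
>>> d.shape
(5, 2)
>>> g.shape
(2, 2)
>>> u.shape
(7, 7)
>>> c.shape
(7, 7)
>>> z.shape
(2, 2)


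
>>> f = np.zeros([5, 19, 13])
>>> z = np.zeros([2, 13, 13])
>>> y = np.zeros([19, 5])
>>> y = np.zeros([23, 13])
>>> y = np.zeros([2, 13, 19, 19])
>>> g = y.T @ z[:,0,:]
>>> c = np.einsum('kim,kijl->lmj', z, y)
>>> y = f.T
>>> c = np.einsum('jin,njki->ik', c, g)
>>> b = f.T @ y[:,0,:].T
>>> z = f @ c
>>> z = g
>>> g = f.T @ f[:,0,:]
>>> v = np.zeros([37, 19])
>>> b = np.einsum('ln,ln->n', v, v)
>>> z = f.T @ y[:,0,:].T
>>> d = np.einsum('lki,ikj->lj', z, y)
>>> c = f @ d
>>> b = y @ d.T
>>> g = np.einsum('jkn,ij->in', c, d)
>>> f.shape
(5, 19, 13)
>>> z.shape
(13, 19, 13)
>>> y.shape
(13, 19, 5)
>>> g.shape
(13, 5)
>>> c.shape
(5, 19, 5)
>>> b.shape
(13, 19, 13)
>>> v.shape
(37, 19)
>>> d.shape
(13, 5)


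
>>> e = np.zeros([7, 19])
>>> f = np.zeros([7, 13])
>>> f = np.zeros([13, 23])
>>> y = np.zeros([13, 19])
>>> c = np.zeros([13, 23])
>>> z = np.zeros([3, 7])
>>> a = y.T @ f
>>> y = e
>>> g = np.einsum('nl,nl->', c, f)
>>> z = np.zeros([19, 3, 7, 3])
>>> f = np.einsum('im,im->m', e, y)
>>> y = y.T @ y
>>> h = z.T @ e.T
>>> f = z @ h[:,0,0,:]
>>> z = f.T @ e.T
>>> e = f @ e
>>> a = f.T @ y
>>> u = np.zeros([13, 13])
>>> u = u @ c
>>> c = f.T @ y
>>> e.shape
(19, 3, 7, 19)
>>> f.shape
(19, 3, 7, 7)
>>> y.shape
(19, 19)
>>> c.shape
(7, 7, 3, 19)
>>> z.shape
(7, 7, 3, 7)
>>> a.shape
(7, 7, 3, 19)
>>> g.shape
()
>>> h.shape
(3, 7, 3, 7)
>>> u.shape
(13, 23)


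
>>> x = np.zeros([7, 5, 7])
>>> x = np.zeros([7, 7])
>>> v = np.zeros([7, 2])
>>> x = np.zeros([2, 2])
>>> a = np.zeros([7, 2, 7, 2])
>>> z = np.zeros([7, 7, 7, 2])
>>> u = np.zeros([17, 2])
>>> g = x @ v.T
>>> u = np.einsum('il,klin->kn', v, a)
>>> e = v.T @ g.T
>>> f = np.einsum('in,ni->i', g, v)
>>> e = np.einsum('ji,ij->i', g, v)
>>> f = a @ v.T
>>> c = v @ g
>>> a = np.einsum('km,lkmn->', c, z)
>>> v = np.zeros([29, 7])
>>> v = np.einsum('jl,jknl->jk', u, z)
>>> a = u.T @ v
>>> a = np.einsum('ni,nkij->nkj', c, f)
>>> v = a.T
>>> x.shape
(2, 2)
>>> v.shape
(7, 2, 7)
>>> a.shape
(7, 2, 7)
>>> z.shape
(7, 7, 7, 2)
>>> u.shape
(7, 2)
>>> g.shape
(2, 7)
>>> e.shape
(7,)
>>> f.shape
(7, 2, 7, 7)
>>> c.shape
(7, 7)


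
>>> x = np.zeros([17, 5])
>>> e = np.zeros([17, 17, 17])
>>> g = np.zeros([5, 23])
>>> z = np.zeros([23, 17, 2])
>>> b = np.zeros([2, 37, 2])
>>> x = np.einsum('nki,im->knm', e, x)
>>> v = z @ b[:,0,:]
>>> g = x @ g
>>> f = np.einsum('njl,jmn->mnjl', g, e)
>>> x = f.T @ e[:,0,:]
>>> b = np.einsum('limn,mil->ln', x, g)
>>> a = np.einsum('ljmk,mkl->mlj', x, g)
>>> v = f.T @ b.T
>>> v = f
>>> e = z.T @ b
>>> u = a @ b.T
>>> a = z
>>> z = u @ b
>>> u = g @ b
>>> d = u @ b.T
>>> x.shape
(23, 17, 17, 17)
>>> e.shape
(2, 17, 17)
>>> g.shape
(17, 17, 23)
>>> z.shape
(17, 23, 17)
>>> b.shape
(23, 17)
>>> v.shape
(17, 17, 17, 23)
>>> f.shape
(17, 17, 17, 23)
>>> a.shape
(23, 17, 2)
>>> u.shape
(17, 17, 17)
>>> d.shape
(17, 17, 23)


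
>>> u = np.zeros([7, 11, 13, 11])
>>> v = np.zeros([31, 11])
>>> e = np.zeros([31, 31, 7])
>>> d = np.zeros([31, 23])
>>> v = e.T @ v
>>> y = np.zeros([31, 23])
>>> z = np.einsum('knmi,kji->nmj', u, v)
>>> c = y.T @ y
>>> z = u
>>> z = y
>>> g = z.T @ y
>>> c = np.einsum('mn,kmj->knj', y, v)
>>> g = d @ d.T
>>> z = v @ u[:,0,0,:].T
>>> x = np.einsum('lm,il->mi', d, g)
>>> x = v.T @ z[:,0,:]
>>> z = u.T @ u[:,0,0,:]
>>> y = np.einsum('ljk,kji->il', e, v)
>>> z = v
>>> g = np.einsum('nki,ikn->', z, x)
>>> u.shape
(7, 11, 13, 11)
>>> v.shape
(7, 31, 11)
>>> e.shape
(31, 31, 7)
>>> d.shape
(31, 23)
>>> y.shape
(11, 31)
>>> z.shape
(7, 31, 11)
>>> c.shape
(7, 23, 11)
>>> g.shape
()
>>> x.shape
(11, 31, 7)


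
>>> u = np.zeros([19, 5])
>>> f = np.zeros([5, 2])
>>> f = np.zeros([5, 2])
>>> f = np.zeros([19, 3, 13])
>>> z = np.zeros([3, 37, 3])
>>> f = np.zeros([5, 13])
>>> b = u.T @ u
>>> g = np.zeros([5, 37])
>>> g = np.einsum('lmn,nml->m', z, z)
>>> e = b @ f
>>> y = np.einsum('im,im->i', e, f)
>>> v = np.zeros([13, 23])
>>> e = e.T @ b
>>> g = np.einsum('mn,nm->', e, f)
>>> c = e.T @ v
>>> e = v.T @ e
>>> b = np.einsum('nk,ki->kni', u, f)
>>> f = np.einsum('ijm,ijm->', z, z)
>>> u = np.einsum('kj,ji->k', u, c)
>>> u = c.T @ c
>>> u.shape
(23, 23)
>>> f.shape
()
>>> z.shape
(3, 37, 3)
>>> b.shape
(5, 19, 13)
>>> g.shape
()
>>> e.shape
(23, 5)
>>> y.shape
(5,)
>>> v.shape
(13, 23)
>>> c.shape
(5, 23)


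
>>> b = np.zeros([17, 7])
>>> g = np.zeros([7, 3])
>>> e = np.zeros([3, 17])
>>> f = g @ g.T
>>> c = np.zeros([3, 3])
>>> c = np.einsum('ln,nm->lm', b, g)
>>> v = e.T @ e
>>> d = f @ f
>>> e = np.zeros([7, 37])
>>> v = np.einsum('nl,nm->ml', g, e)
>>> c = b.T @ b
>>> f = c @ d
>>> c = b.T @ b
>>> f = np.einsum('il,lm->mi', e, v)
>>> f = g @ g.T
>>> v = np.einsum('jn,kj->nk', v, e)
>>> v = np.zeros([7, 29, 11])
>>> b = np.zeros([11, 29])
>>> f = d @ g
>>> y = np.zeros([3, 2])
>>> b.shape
(11, 29)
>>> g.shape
(7, 3)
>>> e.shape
(7, 37)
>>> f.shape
(7, 3)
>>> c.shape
(7, 7)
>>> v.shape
(7, 29, 11)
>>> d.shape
(7, 7)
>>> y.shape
(3, 2)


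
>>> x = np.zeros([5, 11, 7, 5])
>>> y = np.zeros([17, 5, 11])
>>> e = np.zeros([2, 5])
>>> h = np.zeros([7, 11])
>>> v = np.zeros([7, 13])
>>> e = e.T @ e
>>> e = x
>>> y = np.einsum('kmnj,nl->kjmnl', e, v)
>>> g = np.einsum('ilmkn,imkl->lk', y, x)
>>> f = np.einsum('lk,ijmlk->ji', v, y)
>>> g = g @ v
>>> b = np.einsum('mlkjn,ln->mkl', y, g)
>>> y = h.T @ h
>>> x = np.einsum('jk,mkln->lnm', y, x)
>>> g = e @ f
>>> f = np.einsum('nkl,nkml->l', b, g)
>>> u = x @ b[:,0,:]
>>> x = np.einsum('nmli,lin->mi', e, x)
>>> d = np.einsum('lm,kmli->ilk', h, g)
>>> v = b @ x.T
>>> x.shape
(11, 5)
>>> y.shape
(11, 11)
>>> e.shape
(5, 11, 7, 5)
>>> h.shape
(7, 11)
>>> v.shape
(5, 11, 11)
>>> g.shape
(5, 11, 7, 5)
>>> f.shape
(5,)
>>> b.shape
(5, 11, 5)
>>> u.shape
(7, 5, 5)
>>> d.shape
(5, 7, 5)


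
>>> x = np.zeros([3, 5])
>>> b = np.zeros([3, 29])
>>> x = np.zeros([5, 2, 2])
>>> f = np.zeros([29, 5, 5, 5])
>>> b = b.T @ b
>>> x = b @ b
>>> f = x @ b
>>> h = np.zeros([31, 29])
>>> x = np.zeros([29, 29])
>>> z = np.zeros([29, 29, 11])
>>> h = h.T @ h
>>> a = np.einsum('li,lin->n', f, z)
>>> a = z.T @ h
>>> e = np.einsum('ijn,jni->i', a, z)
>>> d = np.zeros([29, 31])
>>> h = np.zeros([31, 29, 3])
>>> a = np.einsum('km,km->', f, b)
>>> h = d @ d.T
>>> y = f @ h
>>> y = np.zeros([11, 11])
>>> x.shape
(29, 29)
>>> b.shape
(29, 29)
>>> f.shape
(29, 29)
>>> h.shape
(29, 29)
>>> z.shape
(29, 29, 11)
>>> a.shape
()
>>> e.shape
(11,)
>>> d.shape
(29, 31)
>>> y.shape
(11, 11)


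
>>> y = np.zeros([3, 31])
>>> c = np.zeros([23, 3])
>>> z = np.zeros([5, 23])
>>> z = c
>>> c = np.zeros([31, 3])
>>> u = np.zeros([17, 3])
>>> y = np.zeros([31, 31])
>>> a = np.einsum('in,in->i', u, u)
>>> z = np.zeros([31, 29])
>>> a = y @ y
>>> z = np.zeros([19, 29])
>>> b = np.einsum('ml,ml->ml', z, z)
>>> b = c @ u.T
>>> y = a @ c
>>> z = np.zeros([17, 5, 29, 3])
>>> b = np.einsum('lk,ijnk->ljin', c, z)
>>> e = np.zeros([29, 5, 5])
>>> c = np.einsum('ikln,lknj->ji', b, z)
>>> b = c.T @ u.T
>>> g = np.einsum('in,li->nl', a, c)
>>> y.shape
(31, 3)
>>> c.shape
(3, 31)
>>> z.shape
(17, 5, 29, 3)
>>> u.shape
(17, 3)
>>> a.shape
(31, 31)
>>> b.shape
(31, 17)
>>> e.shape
(29, 5, 5)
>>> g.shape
(31, 3)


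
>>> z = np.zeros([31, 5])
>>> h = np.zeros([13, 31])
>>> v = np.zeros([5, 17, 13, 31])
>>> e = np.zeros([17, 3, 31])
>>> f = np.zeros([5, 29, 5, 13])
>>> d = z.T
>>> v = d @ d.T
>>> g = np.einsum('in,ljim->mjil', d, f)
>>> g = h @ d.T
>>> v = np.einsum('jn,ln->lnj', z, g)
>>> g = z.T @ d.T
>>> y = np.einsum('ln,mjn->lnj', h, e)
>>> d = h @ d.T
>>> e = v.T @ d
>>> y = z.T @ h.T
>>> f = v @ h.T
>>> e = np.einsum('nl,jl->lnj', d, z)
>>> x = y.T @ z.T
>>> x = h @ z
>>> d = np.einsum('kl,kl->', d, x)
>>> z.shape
(31, 5)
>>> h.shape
(13, 31)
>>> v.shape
(13, 5, 31)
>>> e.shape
(5, 13, 31)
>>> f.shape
(13, 5, 13)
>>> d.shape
()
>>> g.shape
(5, 5)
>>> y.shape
(5, 13)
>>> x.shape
(13, 5)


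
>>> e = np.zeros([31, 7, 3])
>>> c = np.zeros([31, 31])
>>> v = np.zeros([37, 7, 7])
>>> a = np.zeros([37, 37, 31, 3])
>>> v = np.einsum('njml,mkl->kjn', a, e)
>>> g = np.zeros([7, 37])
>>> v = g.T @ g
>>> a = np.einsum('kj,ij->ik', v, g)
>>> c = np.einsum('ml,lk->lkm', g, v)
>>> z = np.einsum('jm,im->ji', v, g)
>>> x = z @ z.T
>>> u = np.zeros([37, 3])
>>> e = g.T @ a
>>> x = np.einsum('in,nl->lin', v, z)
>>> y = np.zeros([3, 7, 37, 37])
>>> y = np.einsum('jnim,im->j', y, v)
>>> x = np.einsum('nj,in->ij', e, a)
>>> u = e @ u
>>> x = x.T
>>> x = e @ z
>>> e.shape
(37, 37)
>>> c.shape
(37, 37, 7)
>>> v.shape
(37, 37)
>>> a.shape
(7, 37)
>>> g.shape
(7, 37)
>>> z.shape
(37, 7)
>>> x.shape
(37, 7)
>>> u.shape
(37, 3)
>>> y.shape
(3,)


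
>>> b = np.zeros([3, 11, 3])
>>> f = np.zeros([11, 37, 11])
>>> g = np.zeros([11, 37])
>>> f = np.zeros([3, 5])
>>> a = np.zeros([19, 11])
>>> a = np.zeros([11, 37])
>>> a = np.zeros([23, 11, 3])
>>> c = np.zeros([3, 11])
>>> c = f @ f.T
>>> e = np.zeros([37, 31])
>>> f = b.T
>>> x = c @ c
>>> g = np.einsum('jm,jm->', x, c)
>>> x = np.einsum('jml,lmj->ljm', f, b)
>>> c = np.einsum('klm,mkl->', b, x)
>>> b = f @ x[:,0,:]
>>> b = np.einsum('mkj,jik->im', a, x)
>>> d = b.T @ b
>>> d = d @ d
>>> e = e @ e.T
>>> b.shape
(3, 23)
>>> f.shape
(3, 11, 3)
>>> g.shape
()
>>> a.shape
(23, 11, 3)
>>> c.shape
()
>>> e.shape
(37, 37)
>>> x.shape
(3, 3, 11)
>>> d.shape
(23, 23)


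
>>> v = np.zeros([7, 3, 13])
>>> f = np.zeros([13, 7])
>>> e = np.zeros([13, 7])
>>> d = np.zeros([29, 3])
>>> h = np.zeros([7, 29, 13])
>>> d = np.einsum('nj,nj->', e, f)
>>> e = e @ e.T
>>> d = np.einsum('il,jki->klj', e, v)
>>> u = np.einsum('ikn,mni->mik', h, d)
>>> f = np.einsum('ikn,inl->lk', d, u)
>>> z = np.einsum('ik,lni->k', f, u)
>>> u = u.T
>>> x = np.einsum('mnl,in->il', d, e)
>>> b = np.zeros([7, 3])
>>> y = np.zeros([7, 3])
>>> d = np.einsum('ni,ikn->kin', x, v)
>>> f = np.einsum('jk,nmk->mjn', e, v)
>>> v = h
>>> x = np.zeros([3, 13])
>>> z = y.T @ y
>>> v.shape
(7, 29, 13)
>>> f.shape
(3, 13, 7)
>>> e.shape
(13, 13)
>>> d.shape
(3, 7, 13)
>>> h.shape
(7, 29, 13)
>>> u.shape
(29, 7, 3)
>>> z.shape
(3, 3)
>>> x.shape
(3, 13)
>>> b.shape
(7, 3)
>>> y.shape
(7, 3)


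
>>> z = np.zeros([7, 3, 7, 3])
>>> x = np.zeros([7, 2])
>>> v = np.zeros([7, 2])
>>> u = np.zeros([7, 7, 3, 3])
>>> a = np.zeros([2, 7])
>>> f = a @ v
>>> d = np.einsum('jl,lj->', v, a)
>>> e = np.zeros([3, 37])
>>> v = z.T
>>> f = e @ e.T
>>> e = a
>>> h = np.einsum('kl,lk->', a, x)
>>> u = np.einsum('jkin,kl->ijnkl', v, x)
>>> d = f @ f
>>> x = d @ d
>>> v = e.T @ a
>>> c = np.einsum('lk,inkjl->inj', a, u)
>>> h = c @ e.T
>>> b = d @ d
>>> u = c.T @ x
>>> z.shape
(7, 3, 7, 3)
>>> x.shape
(3, 3)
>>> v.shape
(7, 7)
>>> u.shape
(7, 3, 3)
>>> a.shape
(2, 7)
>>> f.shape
(3, 3)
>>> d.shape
(3, 3)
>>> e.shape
(2, 7)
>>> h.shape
(3, 3, 2)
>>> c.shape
(3, 3, 7)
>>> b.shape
(3, 3)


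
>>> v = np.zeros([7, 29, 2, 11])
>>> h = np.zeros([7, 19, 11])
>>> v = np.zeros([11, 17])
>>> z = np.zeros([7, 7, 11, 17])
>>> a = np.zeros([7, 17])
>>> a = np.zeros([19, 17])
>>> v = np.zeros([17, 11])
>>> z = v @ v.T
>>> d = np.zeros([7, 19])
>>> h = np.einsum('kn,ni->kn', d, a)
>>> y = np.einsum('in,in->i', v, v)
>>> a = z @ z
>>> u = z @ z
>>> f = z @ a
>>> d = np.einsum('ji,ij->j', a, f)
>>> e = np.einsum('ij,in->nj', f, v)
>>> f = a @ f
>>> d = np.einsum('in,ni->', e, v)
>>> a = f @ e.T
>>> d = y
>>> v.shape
(17, 11)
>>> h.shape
(7, 19)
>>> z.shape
(17, 17)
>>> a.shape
(17, 11)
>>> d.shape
(17,)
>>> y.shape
(17,)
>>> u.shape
(17, 17)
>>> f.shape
(17, 17)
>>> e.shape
(11, 17)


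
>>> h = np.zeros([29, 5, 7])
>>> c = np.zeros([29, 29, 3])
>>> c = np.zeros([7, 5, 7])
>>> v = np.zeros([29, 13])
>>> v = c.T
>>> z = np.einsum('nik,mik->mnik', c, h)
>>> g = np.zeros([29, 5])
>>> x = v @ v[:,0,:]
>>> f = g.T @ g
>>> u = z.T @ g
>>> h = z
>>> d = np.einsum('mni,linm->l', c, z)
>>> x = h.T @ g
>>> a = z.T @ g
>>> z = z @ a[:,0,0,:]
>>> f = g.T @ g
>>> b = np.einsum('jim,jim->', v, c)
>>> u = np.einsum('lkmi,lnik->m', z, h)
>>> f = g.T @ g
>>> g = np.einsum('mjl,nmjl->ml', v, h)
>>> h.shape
(29, 7, 5, 7)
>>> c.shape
(7, 5, 7)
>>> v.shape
(7, 5, 7)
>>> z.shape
(29, 7, 5, 5)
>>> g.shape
(7, 7)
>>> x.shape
(7, 5, 7, 5)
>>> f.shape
(5, 5)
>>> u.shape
(5,)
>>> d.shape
(29,)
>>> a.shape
(7, 5, 7, 5)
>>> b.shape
()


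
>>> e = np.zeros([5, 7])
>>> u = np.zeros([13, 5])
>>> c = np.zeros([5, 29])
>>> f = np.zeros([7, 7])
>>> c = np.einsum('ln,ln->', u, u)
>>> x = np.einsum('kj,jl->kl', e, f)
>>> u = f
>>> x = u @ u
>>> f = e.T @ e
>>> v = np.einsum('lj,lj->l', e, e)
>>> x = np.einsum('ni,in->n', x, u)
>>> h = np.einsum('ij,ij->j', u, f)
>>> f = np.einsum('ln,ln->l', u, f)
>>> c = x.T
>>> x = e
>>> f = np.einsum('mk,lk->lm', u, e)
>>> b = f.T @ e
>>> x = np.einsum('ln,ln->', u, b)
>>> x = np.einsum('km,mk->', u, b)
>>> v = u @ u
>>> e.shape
(5, 7)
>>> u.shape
(7, 7)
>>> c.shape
(7,)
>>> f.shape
(5, 7)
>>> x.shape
()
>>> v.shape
(7, 7)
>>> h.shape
(7,)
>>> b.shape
(7, 7)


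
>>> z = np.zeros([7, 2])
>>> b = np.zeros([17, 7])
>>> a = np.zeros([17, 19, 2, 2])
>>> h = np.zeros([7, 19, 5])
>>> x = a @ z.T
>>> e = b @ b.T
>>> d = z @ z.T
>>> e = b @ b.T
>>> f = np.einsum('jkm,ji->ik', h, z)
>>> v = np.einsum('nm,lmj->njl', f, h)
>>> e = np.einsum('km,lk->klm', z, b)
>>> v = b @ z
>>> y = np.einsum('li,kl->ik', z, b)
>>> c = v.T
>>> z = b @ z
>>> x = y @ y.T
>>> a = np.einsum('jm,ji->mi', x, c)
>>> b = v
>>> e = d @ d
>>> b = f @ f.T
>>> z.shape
(17, 2)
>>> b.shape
(2, 2)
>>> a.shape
(2, 17)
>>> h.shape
(7, 19, 5)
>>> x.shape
(2, 2)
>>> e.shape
(7, 7)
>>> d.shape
(7, 7)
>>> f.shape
(2, 19)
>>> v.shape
(17, 2)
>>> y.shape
(2, 17)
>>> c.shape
(2, 17)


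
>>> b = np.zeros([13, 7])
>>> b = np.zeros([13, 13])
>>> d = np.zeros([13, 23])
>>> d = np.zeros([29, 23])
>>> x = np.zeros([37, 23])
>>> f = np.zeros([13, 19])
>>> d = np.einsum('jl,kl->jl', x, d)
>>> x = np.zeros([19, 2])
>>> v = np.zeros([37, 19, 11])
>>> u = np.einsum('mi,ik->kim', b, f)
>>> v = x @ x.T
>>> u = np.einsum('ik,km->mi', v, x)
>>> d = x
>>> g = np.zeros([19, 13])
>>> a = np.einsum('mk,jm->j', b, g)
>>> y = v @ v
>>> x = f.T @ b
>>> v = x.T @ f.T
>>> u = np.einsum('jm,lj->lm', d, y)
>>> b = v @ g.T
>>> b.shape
(13, 19)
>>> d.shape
(19, 2)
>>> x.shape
(19, 13)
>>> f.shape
(13, 19)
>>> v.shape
(13, 13)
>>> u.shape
(19, 2)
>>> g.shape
(19, 13)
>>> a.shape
(19,)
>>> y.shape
(19, 19)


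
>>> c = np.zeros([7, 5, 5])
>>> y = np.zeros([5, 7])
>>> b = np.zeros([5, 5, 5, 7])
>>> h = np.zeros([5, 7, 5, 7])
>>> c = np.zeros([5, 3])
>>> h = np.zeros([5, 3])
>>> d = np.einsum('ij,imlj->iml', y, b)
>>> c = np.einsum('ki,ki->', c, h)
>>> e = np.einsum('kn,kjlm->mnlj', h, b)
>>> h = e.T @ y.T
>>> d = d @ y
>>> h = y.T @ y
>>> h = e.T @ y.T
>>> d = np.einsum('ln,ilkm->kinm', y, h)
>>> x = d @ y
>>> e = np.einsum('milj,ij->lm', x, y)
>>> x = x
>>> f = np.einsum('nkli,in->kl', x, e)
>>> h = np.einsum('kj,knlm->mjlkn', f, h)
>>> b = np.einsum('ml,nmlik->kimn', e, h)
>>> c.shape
()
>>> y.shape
(5, 7)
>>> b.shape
(5, 5, 7, 5)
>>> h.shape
(5, 7, 3, 5, 5)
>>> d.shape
(3, 5, 7, 5)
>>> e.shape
(7, 3)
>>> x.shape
(3, 5, 7, 7)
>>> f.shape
(5, 7)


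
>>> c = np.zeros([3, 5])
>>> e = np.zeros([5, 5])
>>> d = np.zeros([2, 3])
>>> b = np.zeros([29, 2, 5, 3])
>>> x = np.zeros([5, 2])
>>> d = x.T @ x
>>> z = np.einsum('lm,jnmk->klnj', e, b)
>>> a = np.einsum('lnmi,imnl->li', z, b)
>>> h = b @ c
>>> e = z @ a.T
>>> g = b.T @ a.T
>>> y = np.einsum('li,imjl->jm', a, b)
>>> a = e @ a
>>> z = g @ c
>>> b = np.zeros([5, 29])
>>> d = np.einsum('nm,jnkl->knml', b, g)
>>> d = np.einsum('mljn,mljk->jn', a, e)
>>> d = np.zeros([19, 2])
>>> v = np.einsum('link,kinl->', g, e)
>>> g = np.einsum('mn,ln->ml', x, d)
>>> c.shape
(3, 5)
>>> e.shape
(3, 5, 2, 3)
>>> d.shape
(19, 2)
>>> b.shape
(5, 29)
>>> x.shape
(5, 2)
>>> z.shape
(3, 5, 2, 5)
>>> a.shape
(3, 5, 2, 29)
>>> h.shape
(29, 2, 5, 5)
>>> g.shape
(5, 19)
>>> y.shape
(5, 2)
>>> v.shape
()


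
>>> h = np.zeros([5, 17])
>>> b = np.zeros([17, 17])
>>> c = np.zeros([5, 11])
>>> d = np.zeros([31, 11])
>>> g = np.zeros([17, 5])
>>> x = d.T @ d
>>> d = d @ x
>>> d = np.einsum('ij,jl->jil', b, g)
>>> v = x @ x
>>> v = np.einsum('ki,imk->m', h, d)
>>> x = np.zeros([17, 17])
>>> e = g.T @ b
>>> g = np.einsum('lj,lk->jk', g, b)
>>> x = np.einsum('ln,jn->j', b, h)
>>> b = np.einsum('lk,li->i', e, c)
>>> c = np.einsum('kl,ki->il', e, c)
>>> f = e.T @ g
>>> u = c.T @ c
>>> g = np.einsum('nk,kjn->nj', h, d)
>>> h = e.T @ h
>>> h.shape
(17, 17)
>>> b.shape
(11,)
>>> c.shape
(11, 17)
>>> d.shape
(17, 17, 5)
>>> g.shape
(5, 17)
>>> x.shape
(5,)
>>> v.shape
(17,)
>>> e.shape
(5, 17)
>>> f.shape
(17, 17)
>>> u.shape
(17, 17)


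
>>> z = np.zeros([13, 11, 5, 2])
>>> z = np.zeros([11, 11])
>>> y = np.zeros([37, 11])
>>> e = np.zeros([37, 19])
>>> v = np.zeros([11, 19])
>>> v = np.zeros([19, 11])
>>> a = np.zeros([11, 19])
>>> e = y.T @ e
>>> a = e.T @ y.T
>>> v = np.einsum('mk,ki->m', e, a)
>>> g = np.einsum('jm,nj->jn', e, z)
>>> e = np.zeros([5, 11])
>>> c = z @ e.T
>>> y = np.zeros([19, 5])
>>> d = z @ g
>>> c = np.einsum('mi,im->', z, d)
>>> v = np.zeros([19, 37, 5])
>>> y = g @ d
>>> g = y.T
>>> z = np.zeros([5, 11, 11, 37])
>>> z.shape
(5, 11, 11, 37)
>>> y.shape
(11, 11)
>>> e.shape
(5, 11)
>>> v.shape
(19, 37, 5)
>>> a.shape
(19, 37)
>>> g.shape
(11, 11)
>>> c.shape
()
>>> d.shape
(11, 11)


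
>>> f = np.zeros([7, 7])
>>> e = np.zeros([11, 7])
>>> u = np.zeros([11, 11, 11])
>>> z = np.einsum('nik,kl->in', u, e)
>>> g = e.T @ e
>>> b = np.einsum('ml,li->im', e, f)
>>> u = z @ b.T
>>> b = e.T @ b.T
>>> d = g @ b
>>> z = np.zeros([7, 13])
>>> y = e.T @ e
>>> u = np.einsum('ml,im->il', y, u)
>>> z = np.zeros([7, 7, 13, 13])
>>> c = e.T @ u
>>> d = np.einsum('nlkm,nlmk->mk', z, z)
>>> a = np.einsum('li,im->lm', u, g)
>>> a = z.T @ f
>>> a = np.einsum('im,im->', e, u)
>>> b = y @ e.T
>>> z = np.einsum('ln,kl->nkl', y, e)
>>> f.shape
(7, 7)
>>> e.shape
(11, 7)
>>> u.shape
(11, 7)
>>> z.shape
(7, 11, 7)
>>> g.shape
(7, 7)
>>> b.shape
(7, 11)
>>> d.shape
(13, 13)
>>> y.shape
(7, 7)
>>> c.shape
(7, 7)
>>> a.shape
()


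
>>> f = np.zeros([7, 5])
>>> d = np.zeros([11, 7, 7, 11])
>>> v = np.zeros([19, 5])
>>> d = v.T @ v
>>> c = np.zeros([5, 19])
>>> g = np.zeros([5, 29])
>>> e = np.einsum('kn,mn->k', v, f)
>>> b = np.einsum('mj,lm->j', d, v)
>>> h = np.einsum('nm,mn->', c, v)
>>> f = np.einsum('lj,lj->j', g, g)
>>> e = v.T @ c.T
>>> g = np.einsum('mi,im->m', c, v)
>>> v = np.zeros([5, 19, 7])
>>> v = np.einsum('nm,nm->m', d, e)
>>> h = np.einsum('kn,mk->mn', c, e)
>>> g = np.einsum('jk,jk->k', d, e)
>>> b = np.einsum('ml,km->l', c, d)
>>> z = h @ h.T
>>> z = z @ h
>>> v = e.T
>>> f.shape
(29,)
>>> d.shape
(5, 5)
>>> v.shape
(5, 5)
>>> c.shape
(5, 19)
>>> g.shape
(5,)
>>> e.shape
(5, 5)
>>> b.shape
(19,)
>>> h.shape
(5, 19)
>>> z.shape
(5, 19)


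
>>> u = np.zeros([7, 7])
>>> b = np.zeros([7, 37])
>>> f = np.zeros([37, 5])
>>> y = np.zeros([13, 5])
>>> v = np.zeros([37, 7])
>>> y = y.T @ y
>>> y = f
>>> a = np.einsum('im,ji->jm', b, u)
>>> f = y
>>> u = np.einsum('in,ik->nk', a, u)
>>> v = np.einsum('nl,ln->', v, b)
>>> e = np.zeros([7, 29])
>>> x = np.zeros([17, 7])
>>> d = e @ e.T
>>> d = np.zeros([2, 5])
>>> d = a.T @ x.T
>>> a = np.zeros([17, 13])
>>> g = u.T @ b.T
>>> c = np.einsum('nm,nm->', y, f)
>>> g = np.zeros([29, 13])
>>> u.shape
(37, 7)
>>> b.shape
(7, 37)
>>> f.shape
(37, 5)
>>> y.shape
(37, 5)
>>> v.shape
()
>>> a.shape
(17, 13)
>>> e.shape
(7, 29)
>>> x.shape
(17, 7)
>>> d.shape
(37, 17)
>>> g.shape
(29, 13)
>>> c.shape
()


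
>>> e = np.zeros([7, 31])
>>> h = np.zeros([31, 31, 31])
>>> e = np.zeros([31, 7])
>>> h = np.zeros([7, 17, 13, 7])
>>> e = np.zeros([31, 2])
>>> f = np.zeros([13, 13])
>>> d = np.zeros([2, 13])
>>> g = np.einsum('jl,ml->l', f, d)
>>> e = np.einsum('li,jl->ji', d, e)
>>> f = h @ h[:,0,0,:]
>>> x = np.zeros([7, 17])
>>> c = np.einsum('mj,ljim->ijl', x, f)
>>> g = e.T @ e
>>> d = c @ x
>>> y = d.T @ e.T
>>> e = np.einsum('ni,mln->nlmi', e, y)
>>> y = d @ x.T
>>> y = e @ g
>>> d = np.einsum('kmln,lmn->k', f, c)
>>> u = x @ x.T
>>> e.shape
(31, 17, 17, 13)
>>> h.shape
(7, 17, 13, 7)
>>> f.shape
(7, 17, 13, 7)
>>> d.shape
(7,)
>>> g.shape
(13, 13)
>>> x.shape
(7, 17)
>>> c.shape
(13, 17, 7)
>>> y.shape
(31, 17, 17, 13)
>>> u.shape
(7, 7)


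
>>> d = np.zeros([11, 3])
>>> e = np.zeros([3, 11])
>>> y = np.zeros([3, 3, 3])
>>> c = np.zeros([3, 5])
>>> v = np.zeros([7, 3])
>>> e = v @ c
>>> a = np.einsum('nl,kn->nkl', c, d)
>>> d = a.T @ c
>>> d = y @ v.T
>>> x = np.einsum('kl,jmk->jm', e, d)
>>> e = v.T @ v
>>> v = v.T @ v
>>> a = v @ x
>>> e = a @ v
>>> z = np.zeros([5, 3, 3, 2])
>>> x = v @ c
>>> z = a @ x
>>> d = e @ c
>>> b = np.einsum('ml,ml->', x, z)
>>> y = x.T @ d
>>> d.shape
(3, 5)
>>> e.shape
(3, 3)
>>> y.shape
(5, 5)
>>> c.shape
(3, 5)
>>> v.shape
(3, 3)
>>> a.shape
(3, 3)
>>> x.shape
(3, 5)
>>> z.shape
(3, 5)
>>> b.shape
()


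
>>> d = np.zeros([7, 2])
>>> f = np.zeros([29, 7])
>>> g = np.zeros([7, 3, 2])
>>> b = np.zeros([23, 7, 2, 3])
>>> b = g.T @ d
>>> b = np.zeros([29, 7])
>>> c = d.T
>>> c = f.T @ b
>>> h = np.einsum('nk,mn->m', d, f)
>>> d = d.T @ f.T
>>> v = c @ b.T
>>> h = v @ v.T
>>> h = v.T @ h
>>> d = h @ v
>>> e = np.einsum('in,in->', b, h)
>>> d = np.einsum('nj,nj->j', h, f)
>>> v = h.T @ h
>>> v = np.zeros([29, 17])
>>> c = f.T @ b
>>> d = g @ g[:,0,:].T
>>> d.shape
(7, 3, 7)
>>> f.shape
(29, 7)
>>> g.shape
(7, 3, 2)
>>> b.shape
(29, 7)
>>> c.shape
(7, 7)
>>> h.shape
(29, 7)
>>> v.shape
(29, 17)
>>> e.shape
()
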